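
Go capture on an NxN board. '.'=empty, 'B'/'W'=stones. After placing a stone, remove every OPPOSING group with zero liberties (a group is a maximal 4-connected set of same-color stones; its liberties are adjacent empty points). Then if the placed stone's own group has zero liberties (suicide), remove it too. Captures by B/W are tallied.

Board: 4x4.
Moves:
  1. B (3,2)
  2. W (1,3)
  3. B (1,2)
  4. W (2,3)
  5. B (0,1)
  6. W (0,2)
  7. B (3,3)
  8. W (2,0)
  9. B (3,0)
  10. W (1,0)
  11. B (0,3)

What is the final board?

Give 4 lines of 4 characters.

Move 1: B@(3,2) -> caps B=0 W=0
Move 2: W@(1,3) -> caps B=0 W=0
Move 3: B@(1,2) -> caps B=0 W=0
Move 4: W@(2,3) -> caps B=0 W=0
Move 5: B@(0,1) -> caps B=0 W=0
Move 6: W@(0,2) -> caps B=0 W=0
Move 7: B@(3,3) -> caps B=0 W=0
Move 8: W@(2,0) -> caps B=0 W=0
Move 9: B@(3,0) -> caps B=0 W=0
Move 10: W@(1,0) -> caps B=0 W=0
Move 11: B@(0,3) -> caps B=1 W=0

Answer: .B.B
W.BW
W..W
B.BB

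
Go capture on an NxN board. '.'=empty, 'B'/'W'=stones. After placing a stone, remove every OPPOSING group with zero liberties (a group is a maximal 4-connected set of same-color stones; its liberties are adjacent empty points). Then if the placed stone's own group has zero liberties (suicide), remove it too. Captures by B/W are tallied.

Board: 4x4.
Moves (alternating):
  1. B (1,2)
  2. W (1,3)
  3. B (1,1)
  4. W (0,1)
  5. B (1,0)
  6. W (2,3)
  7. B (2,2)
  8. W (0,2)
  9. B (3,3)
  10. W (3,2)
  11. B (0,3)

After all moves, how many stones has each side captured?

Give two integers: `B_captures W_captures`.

Move 1: B@(1,2) -> caps B=0 W=0
Move 2: W@(1,3) -> caps B=0 W=0
Move 3: B@(1,1) -> caps B=0 W=0
Move 4: W@(0,1) -> caps B=0 W=0
Move 5: B@(1,0) -> caps B=0 W=0
Move 6: W@(2,3) -> caps B=0 W=0
Move 7: B@(2,2) -> caps B=0 W=0
Move 8: W@(0,2) -> caps B=0 W=0
Move 9: B@(3,3) -> caps B=0 W=0
Move 10: W@(3,2) -> caps B=0 W=1
Move 11: B@(0,3) -> caps B=0 W=1

Answer: 0 1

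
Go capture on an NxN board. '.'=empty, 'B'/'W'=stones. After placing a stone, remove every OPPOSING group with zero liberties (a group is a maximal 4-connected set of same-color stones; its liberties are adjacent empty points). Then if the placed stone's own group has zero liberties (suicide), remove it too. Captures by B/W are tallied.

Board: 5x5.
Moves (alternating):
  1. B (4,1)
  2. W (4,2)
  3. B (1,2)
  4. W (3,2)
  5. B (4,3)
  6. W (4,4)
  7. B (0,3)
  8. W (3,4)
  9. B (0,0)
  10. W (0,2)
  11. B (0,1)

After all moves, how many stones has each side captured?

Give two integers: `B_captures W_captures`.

Answer: 1 0

Derivation:
Move 1: B@(4,1) -> caps B=0 W=0
Move 2: W@(4,2) -> caps B=0 W=0
Move 3: B@(1,2) -> caps B=0 W=0
Move 4: W@(3,2) -> caps B=0 W=0
Move 5: B@(4,3) -> caps B=0 W=0
Move 6: W@(4,4) -> caps B=0 W=0
Move 7: B@(0,3) -> caps B=0 W=0
Move 8: W@(3,4) -> caps B=0 W=0
Move 9: B@(0,0) -> caps B=0 W=0
Move 10: W@(0,2) -> caps B=0 W=0
Move 11: B@(0,1) -> caps B=1 W=0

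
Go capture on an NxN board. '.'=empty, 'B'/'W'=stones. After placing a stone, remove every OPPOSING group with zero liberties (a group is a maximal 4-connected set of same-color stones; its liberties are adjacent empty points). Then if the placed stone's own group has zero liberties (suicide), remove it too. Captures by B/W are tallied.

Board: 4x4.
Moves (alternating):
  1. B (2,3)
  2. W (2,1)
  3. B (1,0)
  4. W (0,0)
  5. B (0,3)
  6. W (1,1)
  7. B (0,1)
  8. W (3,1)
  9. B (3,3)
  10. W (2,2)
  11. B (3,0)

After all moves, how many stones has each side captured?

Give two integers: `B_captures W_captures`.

Answer: 1 0

Derivation:
Move 1: B@(2,3) -> caps B=0 W=0
Move 2: W@(2,1) -> caps B=0 W=0
Move 3: B@(1,0) -> caps B=0 W=0
Move 4: W@(0,0) -> caps B=0 W=0
Move 5: B@(0,3) -> caps B=0 W=0
Move 6: W@(1,1) -> caps B=0 W=0
Move 7: B@(0,1) -> caps B=1 W=0
Move 8: W@(3,1) -> caps B=1 W=0
Move 9: B@(3,3) -> caps B=1 W=0
Move 10: W@(2,2) -> caps B=1 W=0
Move 11: B@(3,0) -> caps B=1 W=0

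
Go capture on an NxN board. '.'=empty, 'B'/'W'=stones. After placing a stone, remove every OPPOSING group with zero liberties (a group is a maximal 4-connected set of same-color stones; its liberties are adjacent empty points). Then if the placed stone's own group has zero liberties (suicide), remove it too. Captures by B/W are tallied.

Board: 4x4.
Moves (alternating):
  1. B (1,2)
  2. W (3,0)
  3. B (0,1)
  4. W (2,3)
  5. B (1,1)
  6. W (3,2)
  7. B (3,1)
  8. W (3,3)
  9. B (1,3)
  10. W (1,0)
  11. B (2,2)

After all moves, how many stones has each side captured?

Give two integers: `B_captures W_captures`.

Move 1: B@(1,2) -> caps B=0 W=0
Move 2: W@(3,0) -> caps B=0 W=0
Move 3: B@(0,1) -> caps B=0 W=0
Move 4: W@(2,3) -> caps B=0 W=0
Move 5: B@(1,1) -> caps B=0 W=0
Move 6: W@(3,2) -> caps B=0 W=0
Move 7: B@(3,1) -> caps B=0 W=0
Move 8: W@(3,3) -> caps B=0 W=0
Move 9: B@(1,3) -> caps B=0 W=0
Move 10: W@(1,0) -> caps B=0 W=0
Move 11: B@(2,2) -> caps B=3 W=0

Answer: 3 0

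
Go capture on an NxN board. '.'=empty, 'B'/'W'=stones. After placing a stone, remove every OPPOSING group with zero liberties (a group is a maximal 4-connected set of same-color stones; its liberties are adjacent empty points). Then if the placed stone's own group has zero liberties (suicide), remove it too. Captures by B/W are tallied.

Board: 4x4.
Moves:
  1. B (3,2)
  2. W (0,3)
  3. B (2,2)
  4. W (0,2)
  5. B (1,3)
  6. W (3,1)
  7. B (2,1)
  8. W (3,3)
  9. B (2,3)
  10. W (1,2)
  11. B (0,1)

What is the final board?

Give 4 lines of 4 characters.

Answer: .BWW
..WB
.BBB
.WB.

Derivation:
Move 1: B@(3,2) -> caps B=0 W=0
Move 2: W@(0,3) -> caps B=0 W=0
Move 3: B@(2,2) -> caps B=0 W=0
Move 4: W@(0,2) -> caps B=0 W=0
Move 5: B@(1,3) -> caps B=0 W=0
Move 6: W@(3,1) -> caps B=0 W=0
Move 7: B@(2,1) -> caps B=0 W=0
Move 8: W@(3,3) -> caps B=0 W=0
Move 9: B@(2,3) -> caps B=1 W=0
Move 10: W@(1,2) -> caps B=1 W=0
Move 11: B@(0,1) -> caps B=1 W=0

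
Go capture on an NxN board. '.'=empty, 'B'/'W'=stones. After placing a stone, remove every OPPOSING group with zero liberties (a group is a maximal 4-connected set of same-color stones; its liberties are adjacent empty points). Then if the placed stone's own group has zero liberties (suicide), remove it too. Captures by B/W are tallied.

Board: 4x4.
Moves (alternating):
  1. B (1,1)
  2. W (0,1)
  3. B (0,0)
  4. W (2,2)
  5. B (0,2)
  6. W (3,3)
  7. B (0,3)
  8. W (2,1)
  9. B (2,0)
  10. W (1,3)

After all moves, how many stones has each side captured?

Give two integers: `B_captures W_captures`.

Answer: 1 0

Derivation:
Move 1: B@(1,1) -> caps B=0 W=0
Move 2: W@(0,1) -> caps B=0 W=0
Move 3: B@(0,0) -> caps B=0 W=0
Move 4: W@(2,2) -> caps B=0 W=0
Move 5: B@(0,2) -> caps B=1 W=0
Move 6: W@(3,3) -> caps B=1 W=0
Move 7: B@(0,3) -> caps B=1 W=0
Move 8: W@(2,1) -> caps B=1 W=0
Move 9: B@(2,0) -> caps B=1 W=0
Move 10: W@(1,3) -> caps B=1 W=0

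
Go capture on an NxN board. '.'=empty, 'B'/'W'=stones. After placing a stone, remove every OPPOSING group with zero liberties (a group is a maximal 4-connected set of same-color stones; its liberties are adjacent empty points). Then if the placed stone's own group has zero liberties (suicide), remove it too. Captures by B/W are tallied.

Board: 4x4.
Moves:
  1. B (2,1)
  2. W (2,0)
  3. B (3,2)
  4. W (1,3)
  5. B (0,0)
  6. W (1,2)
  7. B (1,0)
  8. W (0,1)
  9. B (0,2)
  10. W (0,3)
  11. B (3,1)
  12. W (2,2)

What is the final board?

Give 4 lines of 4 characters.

Move 1: B@(2,1) -> caps B=0 W=0
Move 2: W@(2,0) -> caps B=0 W=0
Move 3: B@(3,2) -> caps B=0 W=0
Move 4: W@(1,3) -> caps B=0 W=0
Move 5: B@(0,0) -> caps B=0 W=0
Move 6: W@(1,2) -> caps B=0 W=0
Move 7: B@(1,0) -> caps B=0 W=0
Move 8: W@(0,1) -> caps B=0 W=0
Move 9: B@(0,2) -> caps B=0 W=0
Move 10: W@(0,3) -> caps B=0 W=1
Move 11: B@(3,1) -> caps B=0 W=1
Move 12: W@(2,2) -> caps B=0 W=1

Answer: BW.W
B.WW
WBW.
.BB.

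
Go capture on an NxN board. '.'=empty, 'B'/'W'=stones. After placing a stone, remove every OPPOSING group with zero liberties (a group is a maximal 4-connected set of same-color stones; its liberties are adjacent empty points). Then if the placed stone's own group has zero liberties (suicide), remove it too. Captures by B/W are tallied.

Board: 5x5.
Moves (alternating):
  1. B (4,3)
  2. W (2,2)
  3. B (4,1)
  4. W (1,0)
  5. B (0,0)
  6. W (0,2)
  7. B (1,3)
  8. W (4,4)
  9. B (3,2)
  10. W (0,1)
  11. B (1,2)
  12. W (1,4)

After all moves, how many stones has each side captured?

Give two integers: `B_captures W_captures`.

Answer: 0 1

Derivation:
Move 1: B@(4,3) -> caps B=0 W=0
Move 2: W@(2,2) -> caps B=0 W=0
Move 3: B@(4,1) -> caps B=0 W=0
Move 4: W@(1,0) -> caps B=0 W=0
Move 5: B@(0,0) -> caps B=0 W=0
Move 6: W@(0,2) -> caps B=0 W=0
Move 7: B@(1,3) -> caps B=0 W=0
Move 8: W@(4,4) -> caps B=0 W=0
Move 9: B@(3,2) -> caps B=0 W=0
Move 10: W@(0,1) -> caps B=0 W=1
Move 11: B@(1,2) -> caps B=0 W=1
Move 12: W@(1,4) -> caps B=0 W=1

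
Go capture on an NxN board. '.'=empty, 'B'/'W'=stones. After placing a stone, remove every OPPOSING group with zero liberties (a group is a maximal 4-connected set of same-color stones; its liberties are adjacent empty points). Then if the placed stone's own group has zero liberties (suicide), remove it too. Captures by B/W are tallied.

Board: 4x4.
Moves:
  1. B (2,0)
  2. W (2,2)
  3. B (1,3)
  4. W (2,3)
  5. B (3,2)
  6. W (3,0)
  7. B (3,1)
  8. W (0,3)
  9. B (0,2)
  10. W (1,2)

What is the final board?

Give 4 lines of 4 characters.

Answer: ..B.
..WB
B.WW
.BB.

Derivation:
Move 1: B@(2,0) -> caps B=0 W=0
Move 2: W@(2,2) -> caps B=0 W=0
Move 3: B@(1,3) -> caps B=0 W=0
Move 4: W@(2,3) -> caps B=0 W=0
Move 5: B@(3,2) -> caps B=0 W=0
Move 6: W@(3,0) -> caps B=0 W=0
Move 7: B@(3,1) -> caps B=1 W=0
Move 8: W@(0,3) -> caps B=1 W=0
Move 9: B@(0,2) -> caps B=2 W=0
Move 10: W@(1,2) -> caps B=2 W=0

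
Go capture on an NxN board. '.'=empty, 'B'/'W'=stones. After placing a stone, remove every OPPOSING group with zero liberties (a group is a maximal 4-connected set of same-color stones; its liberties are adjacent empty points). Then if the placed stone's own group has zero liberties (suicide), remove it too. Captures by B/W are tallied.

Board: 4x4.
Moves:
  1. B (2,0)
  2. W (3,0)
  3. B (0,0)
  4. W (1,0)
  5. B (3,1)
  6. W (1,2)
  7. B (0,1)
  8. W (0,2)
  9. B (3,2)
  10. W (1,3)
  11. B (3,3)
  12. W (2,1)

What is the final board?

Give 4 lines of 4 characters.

Move 1: B@(2,0) -> caps B=0 W=0
Move 2: W@(3,0) -> caps B=0 W=0
Move 3: B@(0,0) -> caps B=0 W=0
Move 4: W@(1,0) -> caps B=0 W=0
Move 5: B@(3,1) -> caps B=1 W=0
Move 6: W@(1,2) -> caps B=1 W=0
Move 7: B@(0,1) -> caps B=1 W=0
Move 8: W@(0,2) -> caps B=1 W=0
Move 9: B@(3,2) -> caps B=1 W=0
Move 10: W@(1,3) -> caps B=1 W=0
Move 11: B@(3,3) -> caps B=1 W=0
Move 12: W@(2,1) -> caps B=1 W=0

Answer: BBW.
W.WW
BW..
.BBB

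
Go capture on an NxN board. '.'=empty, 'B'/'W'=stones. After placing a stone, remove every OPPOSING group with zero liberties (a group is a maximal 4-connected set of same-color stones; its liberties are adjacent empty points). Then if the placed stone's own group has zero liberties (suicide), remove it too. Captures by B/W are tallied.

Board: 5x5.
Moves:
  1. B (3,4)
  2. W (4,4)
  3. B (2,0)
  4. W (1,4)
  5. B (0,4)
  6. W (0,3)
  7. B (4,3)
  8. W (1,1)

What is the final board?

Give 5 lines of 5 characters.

Move 1: B@(3,4) -> caps B=0 W=0
Move 2: W@(4,4) -> caps B=0 W=0
Move 3: B@(2,0) -> caps B=0 W=0
Move 4: W@(1,4) -> caps B=0 W=0
Move 5: B@(0,4) -> caps B=0 W=0
Move 6: W@(0,3) -> caps B=0 W=1
Move 7: B@(4,3) -> caps B=1 W=1
Move 8: W@(1,1) -> caps B=1 W=1

Answer: ...W.
.W..W
B....
....B
...B.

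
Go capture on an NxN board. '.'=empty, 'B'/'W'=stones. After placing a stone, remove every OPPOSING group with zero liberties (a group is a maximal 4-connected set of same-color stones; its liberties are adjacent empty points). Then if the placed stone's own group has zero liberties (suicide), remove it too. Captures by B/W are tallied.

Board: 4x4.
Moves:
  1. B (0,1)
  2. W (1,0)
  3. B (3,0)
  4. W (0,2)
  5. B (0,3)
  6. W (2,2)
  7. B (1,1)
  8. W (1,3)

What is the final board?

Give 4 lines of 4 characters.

Answer: .BW.
WB.W
..W.
B...

Derivation:
Move 1: B@(0,1) -> caps B=0 W=0
Move 2: W@(1,0) -> caps B=0 W=0
Move 3: B@(3,0) -> caps B=0 W=0
Move 4: W@(0,2) -> caps B=0 W=0
Move 5: B@(0,3) -> caps B=0 W=0
Move 6: W@(2,2) -> caps B=0 W=0
Move 7: B@(1,1) -> caps B=0 W=0
Move 8: W@(1,3) -> caps B=0 W=1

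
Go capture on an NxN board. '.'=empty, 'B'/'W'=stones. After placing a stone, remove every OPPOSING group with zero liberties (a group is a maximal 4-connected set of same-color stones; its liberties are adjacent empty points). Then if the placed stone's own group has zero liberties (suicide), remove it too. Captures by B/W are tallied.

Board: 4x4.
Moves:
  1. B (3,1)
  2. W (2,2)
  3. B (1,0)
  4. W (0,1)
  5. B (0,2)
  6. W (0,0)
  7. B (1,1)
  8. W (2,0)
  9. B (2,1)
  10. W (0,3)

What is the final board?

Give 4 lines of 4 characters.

Move 1: B@(3,1) -> caps B=0 W=0
Move 2: W@(2,2) -> caps B=0 W=0
Move 3: B@(1,0) -> caps B=0 W=0
Move 4: W@(0,1) -> caps B=0 W=0
Move 5: B@(0,2) -> caps B=0 W=0
Move 6: W@(0,0) -> caps B=0 W=0
Move 7: B@(1,1) -> caps B=2 W=0
Move 8: W@(2,0) -> caps B=2 W=0
Move 9: B@(2,1) -> caps B=2 W=0
Move 10: W@(0,3) -> caps B=2 W=0

Answer: ..BW
BB..
WBW.
.B..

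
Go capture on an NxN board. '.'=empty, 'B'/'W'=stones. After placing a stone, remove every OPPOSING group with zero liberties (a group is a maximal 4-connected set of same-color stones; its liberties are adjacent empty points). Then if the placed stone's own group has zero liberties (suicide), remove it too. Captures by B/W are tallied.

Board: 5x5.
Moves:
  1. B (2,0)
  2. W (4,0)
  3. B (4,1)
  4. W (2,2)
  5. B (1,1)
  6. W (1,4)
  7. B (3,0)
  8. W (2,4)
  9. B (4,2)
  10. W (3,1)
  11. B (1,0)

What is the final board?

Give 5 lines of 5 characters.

Answer: .....
BB..W
B.W.W
BW...
.BB..

Derivation:
Move 1: B@(2,0) -> caps B=0 W=0
Move 2: W@(4,0) -> caps B=0 W=0
Move 3: B@(4,1) -> caps B=0 W=0
Move 4: W@(2,2) -> caps B=0 W=0
Move 5: B@(1,1) -> caps B=0 W=0
Move 6: W@(1,4) -> caps B=0 W=0
Move 7: B@(3,0) -> caps B=1 W=0
Move 8: W@(2,4) -> caps B=1 W=0
Move 9: B@(4,2) -> caps B=1 W=0
Move 10: W@(3,1) -> caps B=1 W=0
Move 11: B@(1,0) -> caps B=1 W=0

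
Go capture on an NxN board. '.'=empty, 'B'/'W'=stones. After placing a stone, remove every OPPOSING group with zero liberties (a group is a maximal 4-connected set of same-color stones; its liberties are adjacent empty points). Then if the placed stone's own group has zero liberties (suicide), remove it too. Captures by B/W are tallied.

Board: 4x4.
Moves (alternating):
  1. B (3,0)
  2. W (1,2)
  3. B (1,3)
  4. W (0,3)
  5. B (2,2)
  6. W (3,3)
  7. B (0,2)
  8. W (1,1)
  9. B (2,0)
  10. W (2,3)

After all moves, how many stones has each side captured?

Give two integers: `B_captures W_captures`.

Move 1: B@(3,0) -> caps B=0 W=0
Move 2: W@(1,2) -> caps B=0 W=0
Move 3: B@(1,3) -> caps B=0 W=0
Move 4: W@(0,3) -> caps B=0 W=0
Move 5: B@(2,2) -> caps B=0 W=0
Move 6: W@(3,3) -> caps B=0 W=0
Move 7: B@(0,2) -> caps B=1 W=0
Move 8: W@(1,1) -> caps B=1 W=0
Move 9: B@(2,0) -> caps B=1 W=0
Move 10: W@(2,3) -> caps B=1 W=0

Answer: 1 0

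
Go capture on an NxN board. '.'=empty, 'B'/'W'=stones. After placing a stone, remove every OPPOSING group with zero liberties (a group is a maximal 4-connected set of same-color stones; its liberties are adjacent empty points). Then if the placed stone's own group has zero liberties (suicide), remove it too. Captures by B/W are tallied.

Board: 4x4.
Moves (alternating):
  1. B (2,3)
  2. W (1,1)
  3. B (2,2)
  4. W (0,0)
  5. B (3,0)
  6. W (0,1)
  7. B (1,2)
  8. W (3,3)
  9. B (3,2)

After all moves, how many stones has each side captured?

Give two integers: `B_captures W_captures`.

Answer: 1 0

Derivation:
Move 1: B@(2,3) -> caps B=0 W=0
Move 2: W@(1,1) -> caps B=0 W=0
Move 3: B@(2,2) -> caps B=0 W=0
Move 4: W@(0,0) -> caps B=0 W=0
Move 5: B@(3,0) -> caps B=0 W=0
Move 6: W@(0,1) -> caps B=0 W=0
Move 7: B@(1,2) -> caps B=0 W=0
Move 8: W@(3,3) -> caps B=0 W=0
Move 9: B@(3,2) -> caps B=1 W=0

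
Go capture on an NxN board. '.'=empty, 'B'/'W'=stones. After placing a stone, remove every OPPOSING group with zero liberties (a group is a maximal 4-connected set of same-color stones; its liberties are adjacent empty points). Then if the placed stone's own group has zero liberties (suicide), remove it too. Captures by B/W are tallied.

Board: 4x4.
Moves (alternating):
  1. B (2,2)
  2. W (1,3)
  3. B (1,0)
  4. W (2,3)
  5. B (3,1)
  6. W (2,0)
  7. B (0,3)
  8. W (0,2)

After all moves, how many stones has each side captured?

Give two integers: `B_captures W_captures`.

Move 1: B@(2,2) -> caps B=0 W=0
Move 2: W@(1,3) -> caps B=0 W=0
Move 3: B@(1,0) -> caps B=0 W=0
Move 4: W@(2,3) -> caps B=0 W=0
Move 5: B@(3,1) -> caps B=0 W=0
Move 6: W@(2,0) -> caps B=0 W=0
Move 7: B@(0,3) -> caps B=0 W=0
Move 8: W@(0,2) -> caps B=0 W=1

Answer: 0 1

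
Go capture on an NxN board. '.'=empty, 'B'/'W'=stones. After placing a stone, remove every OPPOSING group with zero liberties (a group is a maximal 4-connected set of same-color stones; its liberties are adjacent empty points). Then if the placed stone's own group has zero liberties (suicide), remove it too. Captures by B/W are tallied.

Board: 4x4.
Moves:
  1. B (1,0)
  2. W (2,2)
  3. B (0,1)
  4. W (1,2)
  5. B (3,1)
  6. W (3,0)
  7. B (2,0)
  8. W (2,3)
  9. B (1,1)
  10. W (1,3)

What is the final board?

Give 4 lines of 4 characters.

Answer: .B..
BBWW
B.WW
.B..

Derivation:
Move 1: B@(1,0) -> caps B=0 W=0
Move 2: W@(2,2) -> caps B=0 W=0
Move 3: B@(0,1) -> caps B=0 W=0
Move 4: W@(1,2) -> caps B=0 W=0
Move 5: B@(3,1) -> caps B=0 W=0
Move 6: W@(3,0) -> caps B=0 W=0
Move 7: B@(2,0) -> caps B=1 W=0
Move 8: W@(2,3) -> caps B=1 W=0
Move 9: B@(1,1) -> caps B=1 W=0
Move 10: W@(1,3) -> caps B=1 W=0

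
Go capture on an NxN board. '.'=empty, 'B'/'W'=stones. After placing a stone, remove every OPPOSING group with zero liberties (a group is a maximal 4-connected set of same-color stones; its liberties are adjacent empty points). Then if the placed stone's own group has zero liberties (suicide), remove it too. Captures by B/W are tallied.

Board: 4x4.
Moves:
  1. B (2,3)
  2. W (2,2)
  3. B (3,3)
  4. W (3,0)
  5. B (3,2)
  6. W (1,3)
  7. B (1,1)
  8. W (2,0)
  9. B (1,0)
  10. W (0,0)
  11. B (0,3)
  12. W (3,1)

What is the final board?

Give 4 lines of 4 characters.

Answer: W..B
BB.W
W.W.
WW..

Derivation:
Move 1: B@(2,3) -> caps B=0 W=0
Move 2: W@(2,2) -> caps B=0 W=0
Move 3: B@(3,3) -> caps B=0 W=0
Move 4: W@(3,0) -> caps B=0 W=0
Move 5: B@(3,2) -> caps B=0 W=0
Move 6: W@(1,3) -> caps B=0 W=0
Move 7: B@(1,1) -> caps B=0 W=0
Move 8: W@(2,0) -> caps B=0 W=0
Move 9: B@(1,0) -> caps B=0 W=0
Move 10: W@(0,0) -> caps B=0 W=0
Move 11: B@(0,3) -> caps B=0 W=0
Move 12: W@(3,1) -> caps B=0 W=3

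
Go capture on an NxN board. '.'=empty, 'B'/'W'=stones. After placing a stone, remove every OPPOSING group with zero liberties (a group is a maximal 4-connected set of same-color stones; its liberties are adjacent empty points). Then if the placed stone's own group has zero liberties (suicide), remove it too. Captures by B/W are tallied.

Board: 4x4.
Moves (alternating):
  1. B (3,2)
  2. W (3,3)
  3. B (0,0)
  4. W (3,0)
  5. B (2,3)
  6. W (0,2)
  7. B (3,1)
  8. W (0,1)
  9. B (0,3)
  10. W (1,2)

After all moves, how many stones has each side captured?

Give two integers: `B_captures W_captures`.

Move 1: B@(3,2) -> caps B=0 W=0
Move 2: W@(3,3) -> caps B=0 W=0
Move 3: B@(0,0) -> caps B=0 W=0
Move 4: W@(3,0) -> caps B=0 W=0
Move 5: B@(2,3) -> caps B=1 W=0
Move 6: W@(0,2) -> caps B=1 W=0
Move 7: B@(3,1) -> caps B=1 W=0
Move 8: W@(0,1) -> caps B=1 W=0
Move 9: B@(0,3) -> caps B=1 W=0
Move 10: W@(1,2) -> caps B=1 W=0

Answer: 1 0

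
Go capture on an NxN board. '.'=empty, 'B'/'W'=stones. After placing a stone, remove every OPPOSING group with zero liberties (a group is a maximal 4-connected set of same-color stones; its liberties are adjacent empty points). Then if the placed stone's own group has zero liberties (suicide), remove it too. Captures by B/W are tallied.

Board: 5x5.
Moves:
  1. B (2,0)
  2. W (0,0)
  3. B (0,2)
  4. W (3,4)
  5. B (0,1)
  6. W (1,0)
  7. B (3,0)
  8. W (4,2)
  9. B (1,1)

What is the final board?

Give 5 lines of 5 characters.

Answer: .BB..
.B...
B....
B...W
..W..

Derivation:
Move 1: B@(2,0) -> caps B=0 W=0
Move 2: W@(0,0) -> caps B=0 W=0
Move 3: B@(0,2) -> caps B=0 W=0
Move 4: W@(3,4) -> caps B=0 W=0
Move 5: B@(0,1) -> caps B=0 W=0
Move 6: W@(1,0) -> caps B=0 W=0
Move 7: B@(3,0) -> caps B=0 W=0
Move 8: W@(4,2) -> caps B=0 W=0
Move 9: B@(1,1) -> caps B=2 W=0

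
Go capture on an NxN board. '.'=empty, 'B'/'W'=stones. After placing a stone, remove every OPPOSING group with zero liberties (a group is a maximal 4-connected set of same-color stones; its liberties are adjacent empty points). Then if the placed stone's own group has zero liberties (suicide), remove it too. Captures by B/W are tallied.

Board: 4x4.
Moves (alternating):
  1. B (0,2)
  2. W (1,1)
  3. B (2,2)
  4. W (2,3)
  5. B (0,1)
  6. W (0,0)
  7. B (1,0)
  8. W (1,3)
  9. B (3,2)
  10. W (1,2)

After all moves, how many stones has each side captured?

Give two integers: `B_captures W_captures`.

Answer: 1 0

Derivation:
Move 1: B@(0,2) -> caps B=0 W=0
Move 2: W@(1,1) -> caps B=0 W=0
Move 3: B@(2,2) -> caps B=0 W=0
Move 4: W@(2,3) -> caps B=0 W=0
Move 5: B@(0,1) -> caps B=0 W=0
Move 6: W@(0,0) -> caps B=0 W=0
Move 7: B@(1,0) -> caps B=1 W=0
Move 8: W@(1,3) -> caps B=1 W=0
Move 9: B@(3,2) -> caps B=1 W=0
Move 10: W@(1,2) -> caps B=1 W=0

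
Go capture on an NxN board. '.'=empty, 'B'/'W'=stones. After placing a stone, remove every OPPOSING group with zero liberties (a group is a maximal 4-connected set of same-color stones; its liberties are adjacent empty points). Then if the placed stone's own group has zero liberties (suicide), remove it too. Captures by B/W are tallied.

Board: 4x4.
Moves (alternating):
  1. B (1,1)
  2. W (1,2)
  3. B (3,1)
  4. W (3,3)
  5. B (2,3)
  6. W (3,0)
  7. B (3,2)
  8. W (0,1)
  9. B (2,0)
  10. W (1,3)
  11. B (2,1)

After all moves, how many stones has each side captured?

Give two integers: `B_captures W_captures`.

Move 1: B@(1,1) -> caps B=0 W=0
Move 2: W@(1,2) -> caps B=0 W=0
Move 3: B@(3,1) -> caps B=0 W=0
Move 4: W@(3,3) -> caps B=0 W=0
Move 5: B@(2,3) -> caps B=0 W=0
Move 6: W@(3,0) -> caps B=0 W=0
Move 7: B@(3,2) -> caps B=1 W=0
Move 8: W@(0,1) -> caps B=1 W=0
Move 9: B@(2,0) -> caps B=2 W=0
Move 10: W@(1,3) -> caps B=2 W=0
Move 11: B@(2,1) -> caps B=2 W=0

Answer: 2 0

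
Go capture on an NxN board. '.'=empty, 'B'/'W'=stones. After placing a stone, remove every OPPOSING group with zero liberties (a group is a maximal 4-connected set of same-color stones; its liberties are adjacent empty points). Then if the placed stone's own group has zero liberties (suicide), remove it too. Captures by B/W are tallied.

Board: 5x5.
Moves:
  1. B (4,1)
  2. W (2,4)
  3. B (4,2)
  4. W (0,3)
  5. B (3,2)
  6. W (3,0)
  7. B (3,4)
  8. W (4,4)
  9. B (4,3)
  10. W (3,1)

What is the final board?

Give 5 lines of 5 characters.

Move 1: B@(4,1) -> caps B=0 W=0
Move 2: W@(2,4) -> caps B=0 W=0
Move 3: B@(4,2) -> caps B=0 W=0
Move 4: W@(0,3) -> caps B=0 W=0
Move 5: B@(3,2) -> caps B=0 W=0
Move 6: W@(3,0) -> caps B=0 W=0
Move 7: B@(3,4) -> caps B=0 W=0
Move 8: W@(4,4) -> caps B=0 W=0
Move 9: B@(4,3) -> caps B=1 W=0
Move 10: W@(3,1) -> caps B=1 W=0

Answer: ...W.
.....
....W
WWB.B
.BBB.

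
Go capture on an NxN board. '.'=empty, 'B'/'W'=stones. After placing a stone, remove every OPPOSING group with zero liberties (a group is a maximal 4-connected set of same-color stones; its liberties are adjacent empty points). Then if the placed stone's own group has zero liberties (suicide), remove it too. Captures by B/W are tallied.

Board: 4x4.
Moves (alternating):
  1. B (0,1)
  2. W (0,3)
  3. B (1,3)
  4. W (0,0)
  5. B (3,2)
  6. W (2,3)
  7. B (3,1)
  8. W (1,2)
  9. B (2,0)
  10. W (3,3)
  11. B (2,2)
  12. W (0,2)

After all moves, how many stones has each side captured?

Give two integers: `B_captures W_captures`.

Answer: 0 1

Derivation:
Move 1: B@(0,1) -> caps B=0 W=0
Move 2: W@(0,3) -> caps B=0 W=0
Move 3: B@(1,3) -> caps B=0 W=0
Move 4: W@(0,0) -> caps B=0 W=0
Move 5: B@(3,2) -> caps B=0 W=0
Move 6: W@(2,3) -> caps B=0 W=0
Move 7: B@(3,1) -> caps B=0 W=0
Move 8: W@(1,2) -> caps B=0 W=1
Move 9: B@(2,0) -> caps B=0 W=1
Move 10: W@(3,3) -> caps B=0 W=1
Move 11: B@(2,2) -> caps B=0 W=1
Move 12: W@(0,2) -> caps B=0 W=1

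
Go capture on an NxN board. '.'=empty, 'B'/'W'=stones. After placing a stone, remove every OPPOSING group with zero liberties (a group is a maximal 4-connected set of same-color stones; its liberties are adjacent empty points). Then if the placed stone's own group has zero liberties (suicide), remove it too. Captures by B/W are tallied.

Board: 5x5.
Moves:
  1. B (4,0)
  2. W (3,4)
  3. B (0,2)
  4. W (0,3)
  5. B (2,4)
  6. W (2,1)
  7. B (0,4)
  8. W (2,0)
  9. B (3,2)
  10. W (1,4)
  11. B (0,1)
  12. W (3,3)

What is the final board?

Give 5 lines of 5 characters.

Answer: .BBW.
....W
WW..B
..BWW
B....

Derivation:
Move 1: B@(4,0) -> caps B=0 W=0
Move 2: W@(3,4) -> caps B=0 W=0
Move 3: B@(0,2) -> caps B=0 W=0
Move 4: W@(0,3) -> caps B=0 W=0
Move 5: B@(2,4) -> caps B=0 W=0
Move 6: W@(2,1) -> caps B=0 W=0
Move 7: B@(0,4) -> caps B=0 W=0
Move 8: W@(2,0) -> caps B=0 W=0
Move 9: B@(3,2) -> caps B=0 W=0
Move 10: W@(1,4) -> caps B=0 W=1
Move 11: B@(0,1) -> caps B=0 W=1
Move 12: W@(3,3) -> caps B=0 W=1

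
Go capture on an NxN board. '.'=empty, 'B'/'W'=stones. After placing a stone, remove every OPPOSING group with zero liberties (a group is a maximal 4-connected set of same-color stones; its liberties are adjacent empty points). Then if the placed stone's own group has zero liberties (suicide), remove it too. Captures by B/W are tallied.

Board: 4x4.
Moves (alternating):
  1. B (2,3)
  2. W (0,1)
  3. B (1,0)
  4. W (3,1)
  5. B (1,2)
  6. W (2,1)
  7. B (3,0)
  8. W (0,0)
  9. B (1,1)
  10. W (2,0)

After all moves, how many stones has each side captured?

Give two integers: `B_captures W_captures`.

Answer: 0 1

Derivation:
Move 1: B@(2,3) -> caps B=0 W=0
Move 2: W@(0,1) -> caps B=0 W=0
Move 3: B@(1,0) -> caps B=0 W=0
Move 4: W@(3,1) -> caps B=0 W=0
Move 5: B@(1,2) -> caps B=0 W=0
Move 6: W@(2,1) -> caps B=0 W=0
Move 7: B@(3,0) -> caps B=0 W=0
Move 8: W@(0,0) -> caps B=0 W=0
Move 9: B@(1,1) -> caps B=0 W=0
Move 10: W@(2,0) -> caps B=0 W=1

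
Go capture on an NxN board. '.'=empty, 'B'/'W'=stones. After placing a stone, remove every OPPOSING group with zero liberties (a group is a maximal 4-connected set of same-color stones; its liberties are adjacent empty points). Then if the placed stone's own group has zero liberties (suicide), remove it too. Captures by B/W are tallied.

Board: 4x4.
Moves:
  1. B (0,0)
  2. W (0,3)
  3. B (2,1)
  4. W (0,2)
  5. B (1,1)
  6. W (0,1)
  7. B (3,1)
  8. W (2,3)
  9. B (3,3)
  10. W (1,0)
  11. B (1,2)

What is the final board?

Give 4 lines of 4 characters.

Answer: .WWW
WBB.
.B.W
.B.B

Derivation:
Move 1: B@(0,0) -> caps B=0 W=0
Move 2: W@(0,3) -> caps B=0 W=0
Move 3: B@(2,1) -> caps B=0 W=0
Move 4: W@(0,2) -> caps B=0 W=0
Move 5: B@(1,1) -> caps B=0 W=0
Move 6: W@(0,1) -> caps B=0 W=0
Move 7: B@(3,1) -> caps B=0 W=0
Move 8: W@(2,3) -> caps B=0 W=0
Move 9: B@(3,3) -> caps B=0 W=0
Move 10: W@(1,0) -> caps B=0 W=1
Move 11: B@(1,2) -> caps B=0 W=1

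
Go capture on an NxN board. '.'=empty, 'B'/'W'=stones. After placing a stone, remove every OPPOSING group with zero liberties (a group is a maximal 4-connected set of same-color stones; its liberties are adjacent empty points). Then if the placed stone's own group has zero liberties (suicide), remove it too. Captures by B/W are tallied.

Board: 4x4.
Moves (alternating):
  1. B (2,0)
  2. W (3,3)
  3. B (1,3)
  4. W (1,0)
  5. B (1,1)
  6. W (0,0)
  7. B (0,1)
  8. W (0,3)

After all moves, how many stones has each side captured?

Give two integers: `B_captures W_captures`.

Move 1: B@(2,0) -> caps B=0 W=0
Move 2: W@(3,3) -> caps B=0 W=0
Move 3: B@(1,3) -> caps B=0 W=0
Move 4: W@(1,0) -> caps B=0 W=0
Move 5: B@(1,1) -> caps B=0 W=0
Move 6: W@(0,0) -> caps B=0 W=0
Move 7: B@(0,1) -> caps B=2 W=0
Move 8: W@(0,3) -> caps B=2 W=0

Answer: 2 0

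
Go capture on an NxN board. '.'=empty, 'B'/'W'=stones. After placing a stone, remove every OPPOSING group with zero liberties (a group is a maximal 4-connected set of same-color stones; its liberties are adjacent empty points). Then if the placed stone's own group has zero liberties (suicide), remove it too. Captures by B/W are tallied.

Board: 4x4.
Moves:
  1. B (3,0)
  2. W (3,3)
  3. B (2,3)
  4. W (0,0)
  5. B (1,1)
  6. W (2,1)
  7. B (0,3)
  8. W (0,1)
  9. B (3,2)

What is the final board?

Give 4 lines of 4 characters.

Move 1: B@(3,0) -> caps B=0 W=0
Move 2: W@(3,3) -> caps B=0 W=0
Move 3: B@(2,3) -> caps B=0 W=0
Move 4: W@(0,0) -> caps B=0 W=0
Move 5: B@(1,1) -> caps B=0 W=0
Move 6: W@(2,1) -> caps B=0 W=0
Move 7: B@(0,3) -> caps B=0 W=0
Move 8: W@(0,1) -> caps B=0 W=0
Move 9: B@(3,2) -> caps B=1 W=0

Answer: WW.B
.B..
.W.B
B.B.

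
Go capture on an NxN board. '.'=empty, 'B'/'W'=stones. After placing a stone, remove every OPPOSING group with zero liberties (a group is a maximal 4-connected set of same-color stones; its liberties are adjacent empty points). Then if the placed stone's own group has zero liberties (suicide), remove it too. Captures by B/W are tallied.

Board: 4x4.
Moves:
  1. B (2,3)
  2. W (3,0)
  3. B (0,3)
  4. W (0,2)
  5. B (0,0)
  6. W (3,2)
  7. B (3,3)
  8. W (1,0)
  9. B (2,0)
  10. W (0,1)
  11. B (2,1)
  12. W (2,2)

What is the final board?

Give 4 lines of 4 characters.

Move 1: B@(2,3) -> caps B=0 W=0
Move 2: W@(3,0) -> caps B=0 W=0
Move 3: B@(0,3) -> caps B=0 W=0
Move 4: W@(0,2) -> caps B=0 W=0
Move 5: B@(0,0) -> caps B=0 W=0
Move 6: W@(3,2) -> caps B=0 W=0
Move 7: B@(3,3) -> caps B=0 W=0
Move 8: W@(1,0) -> caps B=0 W=0
Move 9: B@(2,0) -> caps B=0 W=0
Move 10: W@(0,1) -> caps B=0 W=1
Move 11: B@(2,1) -> caps B=0 W=1
Move 12: W@(2,2) -> caps B=0 W=1

Answer: .WWB
W...
BBWB
W.WB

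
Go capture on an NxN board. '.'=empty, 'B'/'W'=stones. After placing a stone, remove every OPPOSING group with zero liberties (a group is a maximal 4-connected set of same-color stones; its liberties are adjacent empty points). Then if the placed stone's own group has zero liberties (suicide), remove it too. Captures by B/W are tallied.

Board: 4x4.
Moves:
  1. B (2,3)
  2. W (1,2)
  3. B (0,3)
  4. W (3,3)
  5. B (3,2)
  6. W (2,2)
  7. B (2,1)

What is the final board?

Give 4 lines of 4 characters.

Answer: ...B
..W.
.BWB
..B.

Derivation:
Move 1: B@(2,3) -> caps B=0 W=0
Move 2: W@(1,2) -> caps B=0 W=0
Move 3: B@(0,3) -> caps B=0 W=0
Move 4: W@(3,3) -> caps B=0 W=0
Move 5: B@(3,2) -> caps B=1 W=0
Move 6: W@(2,2) -> caps B=1 W=0
Move 7: B@(2,1) -> caps B=1 W=0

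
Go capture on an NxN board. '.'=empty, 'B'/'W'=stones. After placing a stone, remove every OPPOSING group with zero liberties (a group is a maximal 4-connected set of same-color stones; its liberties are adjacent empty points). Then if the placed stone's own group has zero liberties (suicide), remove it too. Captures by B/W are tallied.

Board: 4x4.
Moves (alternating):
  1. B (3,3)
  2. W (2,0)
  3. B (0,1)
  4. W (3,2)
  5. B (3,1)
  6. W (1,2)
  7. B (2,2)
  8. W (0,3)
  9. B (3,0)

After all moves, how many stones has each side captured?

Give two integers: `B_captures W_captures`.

Answer: 1 0

Derivation:
Move 1: B@(3,3) -> caps B=0 W=0
Move 2: W@(2,0) -> caps B=0 W=0
Move 3: B@(0,1) -> caps B=0 W=0
Move 4: W@(3,2) -> caps B=0 W=0
Move 5: B@(3,1) -> caps B=0 W=0
Move 6: W@(1,2) -> caps B=0 W=0
Move 7: B@(2,2) -> caps B=1 W=0
Move 8: W@(0,3) -> caps B=1 W=0
Move 9: B@(3,0) -> caps B=1 W=0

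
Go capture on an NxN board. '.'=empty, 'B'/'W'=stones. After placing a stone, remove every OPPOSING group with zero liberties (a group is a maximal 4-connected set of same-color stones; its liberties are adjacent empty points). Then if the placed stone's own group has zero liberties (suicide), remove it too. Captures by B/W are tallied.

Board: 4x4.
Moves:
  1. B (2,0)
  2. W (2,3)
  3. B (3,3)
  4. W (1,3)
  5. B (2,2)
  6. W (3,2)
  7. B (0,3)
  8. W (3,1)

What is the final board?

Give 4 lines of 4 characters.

Answer: ...B
...W
B.BW
.WW.

Derivation:
Move 1: B@(2,0) -> caps B=0 W=0
Move 2: W@(2,3) -> caps B=0 W=0
Move 3: B@(3,3) -> caps B=0 W=0
Move 4: W@(1,3) -> caps B=0 W=0
Move 5: B@(2,2) -> caps B=0 W=0
Move 6: W@(3,2) -> caps B=0 W=1
Move 7: B@(0,3) -> caps B=0 W=1
Move 8: W@(3,1) -> caps B=0 W=1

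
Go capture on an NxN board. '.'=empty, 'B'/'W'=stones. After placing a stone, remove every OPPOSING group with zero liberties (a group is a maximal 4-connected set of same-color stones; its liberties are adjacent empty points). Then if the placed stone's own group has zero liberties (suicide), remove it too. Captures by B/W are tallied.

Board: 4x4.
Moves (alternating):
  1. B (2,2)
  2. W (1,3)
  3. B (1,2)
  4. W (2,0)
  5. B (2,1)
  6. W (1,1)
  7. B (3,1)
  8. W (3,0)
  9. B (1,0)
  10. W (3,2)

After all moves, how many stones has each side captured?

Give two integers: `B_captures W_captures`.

Answer: 2 0

Derivation:
Move 1: B@(2,2) -> caps B=0 W=0
Move 2: W@(1,3) -> caps B=0 W=0
Move 3: B@(1,2) -> caps B=0 W=0
Move 4: W@(2,0) -> caps B=0 W=0
Move 5: B@(2,1) -> caps B=0 W=0
Move 6: W@(1,1) -> caps B=0 W=0
Move 7: B@(3,1) -> caps B=0 W=0
Move 8: W@(3,0) -> caps B=0 W=0
Move 9: B@(1,0) -> caps B=2 W=0
Move 10: W@(3,2) -> caps B=2 W=0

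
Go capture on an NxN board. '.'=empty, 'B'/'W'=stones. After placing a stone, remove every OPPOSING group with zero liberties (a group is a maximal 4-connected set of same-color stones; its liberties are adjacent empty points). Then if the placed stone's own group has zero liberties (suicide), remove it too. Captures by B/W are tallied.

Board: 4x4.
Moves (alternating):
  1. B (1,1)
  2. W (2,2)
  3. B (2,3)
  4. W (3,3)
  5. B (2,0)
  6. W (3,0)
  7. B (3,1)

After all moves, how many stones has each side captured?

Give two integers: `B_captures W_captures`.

Answer: 1 0

Derivation:
Move 1: B@(1,1) -> caps B=0 W=0
Move 2: W@(2,2) -> caps B=0 W=0
Move 3: B@(2,3) -> caps B=0 W=0
Move 4: W@(3,3) -> caps B=0 W=0
Move 5: B@(2,0) -> caps B=0 W=0
Move 6: W@(3,0) -> caps B=0 W=0
Move 7: B@(3,1) -> caps B=1 W=0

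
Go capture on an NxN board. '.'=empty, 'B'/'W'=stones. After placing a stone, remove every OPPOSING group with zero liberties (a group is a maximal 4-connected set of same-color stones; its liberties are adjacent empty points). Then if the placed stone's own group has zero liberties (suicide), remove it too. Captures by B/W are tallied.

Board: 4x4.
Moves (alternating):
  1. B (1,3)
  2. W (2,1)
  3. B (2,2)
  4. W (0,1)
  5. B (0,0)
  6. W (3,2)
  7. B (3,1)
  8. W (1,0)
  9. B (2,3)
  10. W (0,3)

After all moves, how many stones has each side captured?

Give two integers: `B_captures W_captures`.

Answer: 0 1

Derivation:
Move 1: B@(1,3) -> caps B=0 W=0
Move 2: W@(2,1) -> caps B=0 W=0
Move 3: B@(2,2) -> caps B=0 W=0
Move 4: W@(0,1) -> caps B=0 W=0
Move 5: B@(0,0) -> caps B=0 W=0
Move 6: W@(3,2) -> caps B=0 W=0
Move 7: B@(3,1) -> caps B=0 W=0
Move 8: W@(1,0) -> caps B=0 W=1
Move 9: B@(2,3) -> caps B=0 W=1
Move 10: W@(0,3) -> caps B=0 W=1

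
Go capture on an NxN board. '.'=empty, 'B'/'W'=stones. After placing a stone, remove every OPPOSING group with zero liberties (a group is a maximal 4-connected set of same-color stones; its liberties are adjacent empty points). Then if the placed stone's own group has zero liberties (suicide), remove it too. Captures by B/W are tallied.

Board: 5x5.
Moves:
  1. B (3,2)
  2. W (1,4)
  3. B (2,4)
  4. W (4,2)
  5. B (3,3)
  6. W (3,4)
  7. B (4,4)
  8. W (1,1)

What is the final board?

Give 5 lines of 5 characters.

Answer: .....
.W..W
....B
..BB.
..W.B

Derivation:
Move 1: B@(3,2) -> caps B=0 W=0
Move 2: W@(1,4) -> caps B=0 W=0
Move 3: B@(2,4) -> caps B=0 W=0
Move 4: W@(4,2) -> caps B=0 W=0
Move 5: B@(3,3) -> caps B=0 W=0
Move 6: W@(3,4) -> caps B=0 W=0
Move 7: B@(4,4) -> caps B=1 W=0
Move 8: W@(1,1) -> caps B=1 W=0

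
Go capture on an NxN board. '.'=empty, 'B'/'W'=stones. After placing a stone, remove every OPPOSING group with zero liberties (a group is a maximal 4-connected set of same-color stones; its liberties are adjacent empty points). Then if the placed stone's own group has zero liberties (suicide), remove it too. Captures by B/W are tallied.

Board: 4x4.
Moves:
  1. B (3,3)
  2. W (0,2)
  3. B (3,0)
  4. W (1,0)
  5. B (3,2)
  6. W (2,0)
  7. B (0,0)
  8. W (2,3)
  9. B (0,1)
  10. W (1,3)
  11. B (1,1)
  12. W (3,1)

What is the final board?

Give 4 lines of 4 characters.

Move 1: B@(3,3) -> caps B=0 W=0
Move 2: W@(0,2) -> caps B=0 W=0
Move 3: B@(3,0) -> caps B=0 W=0
Move 4: W@(1,0) -> caps B=0 W=0
Move 5: B@(3,2) -> caps B=0 W=0
Move 6: W@(2,0) -> caps B=0 W=0
Move 7: B@(0,0) -> caps B=0 W=0
Move 8: W@(2,3) -> caps B=0 W=0
Move 9: B@(0,1) -> caps B=0 W=0
Move 10: W@(1,3) -> caps B=0 W=0
Move 11: B@(1,1) -> caps B=0 W=0
Move 12: W@(3,1) -> caps B=0 W=1

Answer: BBW.
WB.W
W..W
.WBB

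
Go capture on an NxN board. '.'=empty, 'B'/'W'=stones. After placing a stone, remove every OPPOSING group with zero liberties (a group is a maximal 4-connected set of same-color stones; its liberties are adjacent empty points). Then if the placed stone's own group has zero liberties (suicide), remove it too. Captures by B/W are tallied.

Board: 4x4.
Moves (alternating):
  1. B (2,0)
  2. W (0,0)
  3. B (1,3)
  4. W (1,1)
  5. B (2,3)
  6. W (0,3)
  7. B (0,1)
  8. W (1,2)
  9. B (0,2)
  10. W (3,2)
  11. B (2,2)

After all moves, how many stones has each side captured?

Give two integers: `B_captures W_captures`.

Answer: 1 0

Derivation:
Move 1: B@(2,0) -> caps B=0 W=0
Move 2: W@(0,0) -> caps B=0 W=0
Move 3: B@(1,3) -> caps B=0 W=0
Move 4: W@(1,1) -> caps B=0 W=0
Move 5: B@(2,3) -> caps B=0 W=0
Move 6: W@(0,3) -> caps B=0 W=0
Move 7: B@(0,1) -> caps B=0 W=0
Move 8: W@(1,2) -> caps B=0 W=0
Move 9: B@(0,2) -> caps B=1 W=0
Move 10: W@(3,2) -> caps B=1 W=0
Move 11: B@(2,2) -> caps B=1 W=0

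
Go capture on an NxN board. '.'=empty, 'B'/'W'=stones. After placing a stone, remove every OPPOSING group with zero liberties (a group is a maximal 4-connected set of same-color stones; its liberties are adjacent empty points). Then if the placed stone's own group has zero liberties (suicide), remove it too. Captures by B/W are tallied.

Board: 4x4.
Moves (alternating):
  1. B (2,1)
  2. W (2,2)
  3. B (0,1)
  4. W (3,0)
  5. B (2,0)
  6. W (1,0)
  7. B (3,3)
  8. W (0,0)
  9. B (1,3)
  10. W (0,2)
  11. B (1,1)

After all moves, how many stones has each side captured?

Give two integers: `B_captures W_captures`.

Answer: 2 0

Derivation:
Move 1: B@(2,1) -> caps B=0 W=0
Move 2: W@(2,2) -> caps B=0 W=0
Move 3: B@(0,1) -> caps B=0 W=0
Move 4: W@(3,0) -> caps B=0 W=0
Move 5: B@(2,0) -> caps B=0 W=0
Move 6: W@(1,0) -> caps B=0 W=0
Move 7: B@(3,3) -> caps B=0 W=0
Move 8: W@(0,0) -> caps B=0 W=0
Move 9: B@(1,3) -> caps B=0 W=0
Move 10: W@(0,2) -> caps B=0 W=0
Move 11: B@(1,1) -> caps B=2 W=0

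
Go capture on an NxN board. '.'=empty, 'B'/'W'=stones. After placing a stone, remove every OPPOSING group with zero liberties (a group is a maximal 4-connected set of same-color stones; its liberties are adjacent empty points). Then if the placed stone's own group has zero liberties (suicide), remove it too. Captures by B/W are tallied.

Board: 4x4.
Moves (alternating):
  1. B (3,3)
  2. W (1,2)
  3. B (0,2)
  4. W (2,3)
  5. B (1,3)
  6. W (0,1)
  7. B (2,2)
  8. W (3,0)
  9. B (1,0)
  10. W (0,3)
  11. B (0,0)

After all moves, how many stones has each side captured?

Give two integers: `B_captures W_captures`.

Move 1: B@(3,3) -> caps B=0 W=0
Move 2: W@(1,2) -> caps B=0 W=0
Move 3: B@(0,2) -> caps B=0 W=0
Move 4: W@(2,3) -> caps B=0 W=0
Move 5: B@(1,3) -> caps B=0 W=0
Move 6: W@(0,1) -> caps B=0 W=0
Move 7: B@(2,2) -> caps B=1 W=0
Move 8: W@(3,0) -> caps B=1 W=0
Move 9: B@(1,0) -> caps B=1 W=0
Move 10: W@(0,3) -> caps B=1 W=1
Move 11: B@(0,0) -> caps B=1 W=1

Answer: 1 1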